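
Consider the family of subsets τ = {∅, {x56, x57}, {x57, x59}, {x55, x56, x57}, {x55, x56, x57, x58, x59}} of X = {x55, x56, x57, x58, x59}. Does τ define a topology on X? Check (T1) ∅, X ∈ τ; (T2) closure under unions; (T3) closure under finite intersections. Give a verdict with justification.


τ is NOT a topology on X.

Axiom (T1): ∅ ∈ τ? Yes; X ∈ τ? Yes.
Axiom (T2/T3): check pairwise unions and intersections of members of τ.
Counterexample for (T3): {x56, x57} ∩ {x57, x59} = {x57} ∉ τ. Therefore τ is NOT a topology.


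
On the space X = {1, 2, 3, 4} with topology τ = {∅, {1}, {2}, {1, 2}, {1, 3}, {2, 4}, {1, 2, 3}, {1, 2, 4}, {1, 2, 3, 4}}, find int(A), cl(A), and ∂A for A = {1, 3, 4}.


int(A) = {1, 3}, cl(A) = {1, 3, 4}, ∂A = {4}.

Closed sets in (X, τ) are complements of opens:
  closed(X, τ) = {∅, {3}, {4}, {1, 3}, {2, 4}, {3, 4}, {1, 3, 4}, {2, 3, 4}, {1, 2, 3, 4}}.
int(A) = ⋃ {U ∈ τ : U ⊆ A}. Opens contained in A: ∅, {1}, {1, 3}.
Taking the union of these: int(A) = {1, 3}.
cl(A) = ⋂ {C closed : A ⊆ C}. Closed sets containing A: {1, 3, 4}, {1, 2, 3, 4}.
Intersecting these: cl(A) = {1, 3, 4}.
∂A = cl(A) ∖ int(A) = {1, 3, 4} ∖ {1, 3} = {4}.


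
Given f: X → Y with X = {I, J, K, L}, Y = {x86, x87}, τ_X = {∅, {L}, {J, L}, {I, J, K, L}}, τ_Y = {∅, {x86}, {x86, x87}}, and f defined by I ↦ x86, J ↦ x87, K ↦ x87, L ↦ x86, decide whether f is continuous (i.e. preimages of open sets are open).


f is NOT continuous.

Compute f^{-1}(U) for each U ∈ τ_Y:
  U = ∅: f^{-1}(U) = ∅ ∈ τ_X ✓.
  U = {x86}: f^{-1}(U) = {I, L} ∉ τ_X ✗.
  U = {x86, x87}: f^{-1}(U) = {I, J, K, L} ∈ τ_X ✓.
Found U = {x86} with f^{-1}(U) = {I, L} not in τ_X. Therefore f is NOT continuous.


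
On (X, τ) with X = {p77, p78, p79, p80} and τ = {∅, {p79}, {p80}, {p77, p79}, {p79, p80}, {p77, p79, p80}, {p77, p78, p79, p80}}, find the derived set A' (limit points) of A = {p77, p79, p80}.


A' = {p77, p78}

For each x ∈ X, list the open sets U ∈ τ with x ∈ U, then check whether U ∩ (A ∖ {x}) ≠ ∅ for every such U.
  x = p77: opens ∋ x are {p77, p79}, {p77, p79, p80}, {p77, p78, p79, p80}; each meets A ∖ {p77}, so x IS a limit point.
  x = p78: opens ∋ x are {p77, p78, p79, p80}; each meets A ∖ {p78}, so x IS a limit point.
  x = p79: open {p79} ∋ x has {p79} ∩ (A ∖ {p79}) = ∅, so x is NOT a limit point.
  x = p80: open {p80} ∋ x has {p80} ∩ (A ∖ {p80}) = ∅, so x is NOT a limit point.
Collecting: A' = {p77, p78}.


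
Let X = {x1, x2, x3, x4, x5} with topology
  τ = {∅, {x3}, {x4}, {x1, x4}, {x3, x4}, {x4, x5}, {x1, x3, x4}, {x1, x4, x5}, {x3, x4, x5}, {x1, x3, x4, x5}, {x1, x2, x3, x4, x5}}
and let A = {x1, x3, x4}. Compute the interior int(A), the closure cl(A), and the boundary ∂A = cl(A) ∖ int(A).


int(A) = {x1, x3, x4}, cl(A) = {x1, x2, x3, x4, x5}, ∂A = {x2, x5}.

Closed sets in (X, τ) are complements of opens:
  closed(X, τ) = {∅, {x2}, {x1, x2}, {x2, x3}, {x2, x5}, {x1, x2, x3}, {x1, x2, x5}, {x2, x3, x5}, {x1, x2, x3, x5}, {x1, x2, x4, x5}, {x1, x2, x3, x4, x5}}.
int(A) = ⋃ {U ∈ τ : U ⊆ A}. Opens contained in A: ∅, {x3}, {x4}, {x1, x4}, {x3, x4}, {x1, x3, x4}.
Taking the union of these: int(A) = {x1, x3, x4}.
cl(A) = ⋂ {C closed : A ⊆ C}. Closed sets containing A: {x1, x2, x3, x4, x5}.
Intersecting these: cl(A) = {x1, x2, x3, x4, x5}.
∂A = cl(A) ∖ int(A) = {x1, x2, x3, x4, x5} ∖ {x1, x3, x4} = {x2, x5}.


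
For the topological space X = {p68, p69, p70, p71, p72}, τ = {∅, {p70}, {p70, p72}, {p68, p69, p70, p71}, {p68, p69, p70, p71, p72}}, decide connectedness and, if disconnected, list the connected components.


(X, τ) is connected.

Find clopen sets (U ∈ τ with X ∖ U ∈ τ):
  U = ∅, X ∖ U = {p68, p69, p70, p71, p72} — both open, so U is clopen.
  U = {p68, p69, p70, p71, p72}, X ∖ U = ∅ — both open, so U is clopen.
Only trivial clopens (∅ and X) exist, so (X, τ) is connected.
Compute connected components by grouping points that agree on all clopens:
  component: {p68, p69, p70, p71, p72}


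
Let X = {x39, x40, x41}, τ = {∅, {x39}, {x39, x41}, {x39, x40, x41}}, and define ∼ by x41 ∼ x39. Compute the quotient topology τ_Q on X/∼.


X/∼ = {[x39=x41], [x40]}; |τ_Q| = 3.

Equivalence classes: [x39=x41], [x40].
Quotient map π: X → X/∼ sends x39 ↦ [x39=x41], x40 ↦ [x40], x41 ↦ [x39=x41].
For each subset V ⊆ X/∼, compute π^{-1}(V) ⊆ X and check whether π^{-1}(V) ∈ τ. V is open in τ_Q iff π^{-1}(V) ∈ τ.
  V = {}: π^{-1}(V) = ∅ ∈ τ ✓.
  V = {[x39=x41]}: π^{-1}(V) = {x39, x41} ∈ τ ✓.
  V = {[x40]}: π^{-1}(V) = {x40} ∉ τ ✗.
  V = {[x39=x41], [x40]}: π^{-1}(V) = {x39, x40, x41} ∈ τ ✓.
Open sets in the quotient: τ_Q = {{}, {[x39=x41]}, {[x39=x41], [x40]}} (3 elements).


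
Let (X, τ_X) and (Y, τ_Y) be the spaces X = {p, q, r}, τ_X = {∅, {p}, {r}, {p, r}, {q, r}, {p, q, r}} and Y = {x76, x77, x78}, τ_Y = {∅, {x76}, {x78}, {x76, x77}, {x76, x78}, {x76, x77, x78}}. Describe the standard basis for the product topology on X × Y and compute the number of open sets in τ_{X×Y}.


Basis B = {∅ × ∅, {p} × {x76}, {p} × {x78}, {r} × {x76}, {r} × {x78}, {p} × {x76, x77}, {p} × {x76, x78}, {p, r} × {x76}, {p, r} × {x78}, {q, r} × {x76}, {q, r} × {x78}, {r} × {x76, x77}, {r} × {x76, x78}, {p} × {x76, x77, x78}, {p, q, r} × {x76}, {p, q, r} × {x78}, {r} × {x76, x77, x78}, {p, r} × {x76, x77}, {p, r} × {x76, x78}, {q, r} × {x76, x77}, {q, r} × {x76, x78}, {p, r} × {x76, x77, x78}, {p, q, r} × {x76, x77}, {p, q, r} × {x76, x78}, {q, r} × {x76, x77, x78}, {p, q, r} × {x76, x77, x78}}; |τ_{X×Y}| = 108.

Enumerate products U × V with U ∈ τ_X, V ∈ τ_Y (deduplicated):
  ∅ × ∅ = {} (∅)
  {p} × {x76} = {(p,x76)}
  {p} × {x78} = {(p,x78)}
  {r} × {x76} = {(r,x76)}
  {r} × {x78} = {(r,x78)}
  {p} × {x76, x77} = {(p,x76), (p,x77)}
  {p} × {x76, x78} = {(p,x76), (p,x78)}
  {p, r} × {x76} = {(p,x76), (r,x76)}
  {p, r} × {x78} = {(p,x78), (r,x78)}
  {q, r} × {x76} = {(q,x76), (r,x76)}
  {q, r} × {x78} = {(q,x78), (r,x78)}
  {r} × {x76, x77} = {(r,x76), (r,x77)}
  {r} × {x76, x78} = {(r,x76), (r,x78)}
  {p} × {x76, x77, x78} = {(p,x76), (p,x77), (p,x78)}
  {p, q, r} × {x76} = {(p,x76), (q,x76), (r,x76)}
  {p, q, r} × {x78} = {(p,x78), (q,x78), (r,x78)}
  {r} × {x76, x77, x78} = {(r,x76), (r,x77), (r,x78)}
  {p, r} × {x76, x77} = {(p,x76), (p,x77), (r,x76), (r,x77)}
  {p, r} × {x76, x78} = {(p,x76), (p,x78), (r,x76), (r,x78)}
  {q, r} × {x76, x77} = {(q,x76), (q,x77), (r,x76), (r,x77)}
  {q, r} × {x76, x78} = {(q,x76), (q,x78), (r,x76), (r,x78)}
  {p, r} × {x76, x77, x78} = {(p,x76), (p,x77), (p,x78), (r,x76), (r,x77), (r,x78)}
  {p, q, r} × {x76, x77} = {(p,x76), (p,x77), (q,x76), (q,x77), (r,x76), (r,x77)}
  {p, q, r} × {x76, x78} = {(p,x76), (p,x78), (q,x76), (q,x78), (r,x76), (r,x78)}
  {q, r} × {x76, x77, x78} = {(q,x76), (q,x77), (q,x78), (r,x76), (r,x77), (r,x78)}
  {p, q, r} × {x76, x77, x78} = {(p,x76), (p,x77), (p,x78), (q,x76), (q,x77), (q,x78), (r,x76), (r,x77), (r,x78)}
These 26 distinct sets form the basis B.
Close under arbitrary unions to get τ_{X×Y}; counting gives |τ_{X×Y}| = 108.


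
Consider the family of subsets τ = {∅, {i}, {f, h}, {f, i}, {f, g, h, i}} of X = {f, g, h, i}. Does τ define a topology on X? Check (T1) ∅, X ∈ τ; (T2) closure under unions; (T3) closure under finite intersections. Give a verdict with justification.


τ is NOT a topology on X.

Axiom (T1): ∅ ∈ τ? Yes; X ∈ τ? Yes.
Axiom (T2/T3): check pairwise unions and intersections of members of τ.
Counterexample for (T2): {i} ∪ {f, h} = {f, h, i} ∉ τ. Therefore τ is NOT a topology.


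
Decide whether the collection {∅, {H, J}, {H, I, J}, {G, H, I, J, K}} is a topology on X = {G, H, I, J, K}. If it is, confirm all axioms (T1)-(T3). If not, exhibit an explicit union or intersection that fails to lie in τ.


τ IS a topology on X.

Axiom (T1): ∅ ∈ τ? Yes; X ∈ τ? Yes.
Axiom (T2/T3): check pairwise unions and intersections of members of τ.
All pairwise intersections and unions checked — each lies in τ. Therefore τ satisfies (T1), (T2), (T3): it IS a topology on X.


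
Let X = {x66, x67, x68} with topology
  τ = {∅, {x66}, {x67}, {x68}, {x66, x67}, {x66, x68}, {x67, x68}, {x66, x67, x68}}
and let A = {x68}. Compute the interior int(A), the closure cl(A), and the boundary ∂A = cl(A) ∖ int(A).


int(A) = {x68}, cl(A) = {x68}, ∂A = ∅.

Closed sets in (X, τ) are complements of opens:
  closed(X, τ) = {∅, {x66}, {x67}, {x68}, {x66, x67}, {x66, x68}, {x67, x68}, {x66, x67, x68}}.
int(A) = ⋃ {U ∈ τ : U ⊆ A}. Opens contained in A: ∅, {x68}.
Taking the union of these: int(A) = {x68}.
cl(A) = ⋂ {C closed : A ⊆ C}. Closed sets containing A: {x68}, {x66, x68}, {x67, x68}, {x66, x67, x68}.
Intersecting these: cl(A) = {x68}.
∂A = cl(A) ∖ int(A) = {x68} ∖ {x68} = ∅.


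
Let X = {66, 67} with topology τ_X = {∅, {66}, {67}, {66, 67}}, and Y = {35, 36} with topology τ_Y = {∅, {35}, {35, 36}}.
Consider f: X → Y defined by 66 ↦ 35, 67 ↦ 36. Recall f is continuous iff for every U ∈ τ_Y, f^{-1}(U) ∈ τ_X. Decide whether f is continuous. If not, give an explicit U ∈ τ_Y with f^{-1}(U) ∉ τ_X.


f IS continuous.

Compute f^{-1}(U) for each U ∈ τ_Y:
  U = ∅: f^{-1}(U) = ∅ ∈ τ_X ✓.
  U = {35}: f^{-1}(U) = {66} ∈ τ_X ✓.
  U = {35, 36}: f^{-1}(U) = {66, 67} ∈ τ_X ✓.
Every preimage lies in τ_X, so f IS continuous.


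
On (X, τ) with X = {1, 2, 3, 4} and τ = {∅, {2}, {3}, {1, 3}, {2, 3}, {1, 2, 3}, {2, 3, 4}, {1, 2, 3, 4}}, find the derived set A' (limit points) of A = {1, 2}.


A' = {4}

For each x ∈ X, list the open sets U ∈ τ with x ∈ U, then check whether U ∩ (A ∖ {x}) ≠ ∅ for every such U.
  x = 1: open {1, 3} ∋ x has {1, 3} ∩ (A ∖ {1}) = ∅, so x is NOT a limit point.
  x = 2: open {2} ∋ x has {2} ∩ (A ∖ {2}) = ∅, so x is NOT a limit point.
  x = 3: open {3} ∋ x has {3} ∩ (A ∖ {3}) = ∅, so x is NOT a limit point.
  x = 4: opens ∋ x are {2, 3, 4}, {1, 2, 3, 4}; each meets A ∖ {4}, so x IS a limit point.
Collecting: A' = {4}.


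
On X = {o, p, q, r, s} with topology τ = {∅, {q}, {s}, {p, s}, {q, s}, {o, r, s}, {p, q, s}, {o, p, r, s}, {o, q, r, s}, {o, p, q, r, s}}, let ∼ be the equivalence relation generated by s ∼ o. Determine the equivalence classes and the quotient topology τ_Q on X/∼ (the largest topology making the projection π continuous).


X/∼ = {[o=s], [p], [q], [r]}; |τ_Q| = 6.

Equivalence classes: [o=s], [p], [q], [r].
Quotient map π: X → X/∼ sends o ↦ [o=s], p ↦ [p], q ↦ [q], r ↦ [r], s ↦ [o=s].
For each subset V ⊆ X/∼, compute π^{-1}(V) ⊆ X and check whether π^{-1}(V) ∈ τ. V is open in τ_Q iff π^{-1}(V) ∈ τ.
  V = {}: π^{-1}(V) = ∅ ∈ τ ✓.
  V = {[o=s]}: π^{-1}(V) = {o, s} ∉ τ ✗.
  V = {[p]}: π^{-1}(V) = {p} ∉ τ ✗.
  V = {[o=s], [p]}: π^{-1}(V) = {o, p, s} ∉ τ ✗.
  V = {[q]}: π^{-1}(V) = {q} ∈ τ ✓.
  V = {[o=s], [q]}: π^{-1}(V) = {o, q, s} ∉ τ ✗.
  V = {[p], [q]}: π^{-1}(V) = {p, q} ∉ τ ✗.
  V = {[o=s], [p], [q]}: π^{-1}(V) = {o, p, q, s} ∉ τ ✗.
  V = {[r]}: π^{-1}(V) = {r} ∉ τ ✗.
  V = {[o=s], [r]}: π^{-1}(V) = {o, r, s} ∈ τ ✓.
  V = {[p], [r]}: π^{-1}(V) = {p, r} ∉ τ ✗.
  V = {[o=s], [p], [r]}: π^{-1}(V) = {o, p, r, s} ∈ τ ✓.
  V = {[q], [r]}: π^{-1}(V) = {q, r} ∉ τ ✗.
  V = {[o=s], [q], [r]}: π^{-1}(V) = {o, q, r, s} ∈ τ ✓.
  V = {[p], [q], [r]}: π^{-1}(V) = {p, q, r} ∉ τ ✗.
  V = {[o=s], [p], [q], [r]}: π^{-1}(V) = {o, p, q, r, s} ∈ τ ✓.
Open sets in the quotient: τ_Q = {{}, {[q]}, {[o=s], [r]}, {[o=s], [p], [r]}, {[o=s], [q], [r]}, {[o=s], [p], [q], [r]}} (6 elements).


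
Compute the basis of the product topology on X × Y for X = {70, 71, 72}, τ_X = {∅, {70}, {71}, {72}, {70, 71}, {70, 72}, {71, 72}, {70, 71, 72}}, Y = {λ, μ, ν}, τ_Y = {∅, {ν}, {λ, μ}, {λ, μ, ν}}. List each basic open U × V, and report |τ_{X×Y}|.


Basis B = {∅ × ∅, {70} × {ν}, {71} × {ν}, {72} × {ν}, {70} × {λ, μ}, {70, 71} × {ν}, {70, 72} × {ν}, {71} × {λ, μ}, {71, 72} × {ν}, {72} × {λ, μ}, {70} × {λ, μ, ν}, {70, 71, 72} × {ν}, {71} × {λ, μ, ν}, {72} × {λ, μ, ν}, {70, 71} × {λ, μ}, {70, 72} × {λ, μ}, {71, 72} × {λ, μ}, {70, 71} × {λ, μ, ν}, {70, 72} × {λ, μ, ν}, {70, 71, 72} × {λ, μ}, {71, 72} × {λ, μ, ν}, {70, 71, 72} × {λ, μ, ν}}; |τ_{X×Y}| = 64.

Enumerate products U × V with U ∈ τ_X, V ∈ τ_Y (deduplicated):
  ∅ × ∅ = {} (∅)
  {70} × {ν} = {(70,ν)}
  {71} × {ν} = {(71,ν)}
  {72} × {ν} = {(72,ν)}
  {70} × {λ, μ} = {(70,λ), (70,μ)}
  {70, 71} × {ν} = {(70,ν), (71,ν)}
  {70, 72} × {ν} = {(70,ν), (72,ν)}
  {71} × {λ, μ} = {(71,λ), (71,μ)}
  {71, 72} × {ν} = {(71,ν), (72,ν)}
  {72} × {λ, μ} = {(72,λ), (72,μ)}
  {70} × {λ, μ, ν} = {(70,λ), (70,μ), (70,ν)}
  {70, 71, 72} × {ν} = {(70,ν), (71,ν), (72,ν)}
  {71} × {λ, μ, ν} = {(71,λ), (71,μ), (71,ν)}
  {72} × {λ, μ, ν} = {(72,λ), (72,μ), (72,ν)}
  {70, 71} × {λ, μ} = {(70,λ), (70,μ), (71,λ), (71,μ)}
  {70, 72} × {λ, μ} = {(70,λ), (70,μ), (72,λ), (72,μ)}
  {71, 72} × {λ, μ} = {(71,λ), (71,μ), (72,λ), (72,μ)}
  {70, 71} × {λ, μ, ν} = {(70,λ), (70,μ), (70,ν), (71,λ), (71,μ), (71,ν)}
  {70, 72} × {λ, μ, ν} = {(70,λ), (70,μ), (70,ν), (72,λ), (72,μ), (72,ν)}
  {70, 71, 72} × {λ, μ} = {(70,λ), (70,μ), (71,λ), (71,μ), (72,λ), (72,μ)}
  {71, 72} × {λ, μ, ν} = {(71,λ), (71,μ), (71,ν), (72,λ), (72,μ), (72,ν)}
  {70, 71, 72} × {λ, μ, ν} = {(70,λ), (70,μ), (70,ν), (71,λ), (71,μ), (71,ν), (72,λ), (72,μ), (72,ν)}
These 22 distinct sets form the basis B.
Close under arbitrary unions to get τ_{X×Y}; counting gives |τ_{X×Y}| = 64.


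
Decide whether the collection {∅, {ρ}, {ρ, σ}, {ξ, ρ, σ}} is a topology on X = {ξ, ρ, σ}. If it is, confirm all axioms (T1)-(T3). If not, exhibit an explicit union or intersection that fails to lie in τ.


τ IS a topology on X.

Axiom (T1): ∅ ∈ τ? Yes; X ∈ τ? Yes.
Axiom (T2/T3): check pairwise unions and intersections of members of τ.
All pairwise intersections and unions checked — each lies in τ. Therefore τ satisfies (T1), (T2), (T3): it IS a topology on X.


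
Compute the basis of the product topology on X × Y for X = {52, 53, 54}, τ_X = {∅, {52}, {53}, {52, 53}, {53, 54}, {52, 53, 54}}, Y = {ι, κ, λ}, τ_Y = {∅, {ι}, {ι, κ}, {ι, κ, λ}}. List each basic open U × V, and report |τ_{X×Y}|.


Basis B = {∅ × ∅, {52} × {ι}, {53} × {ι}, {52} × {ι, κ}, {52, 53} × {ι}, {53} × {ι, κ}, {53, 54} × {ι}, {52} × {ι, κ, λ}, {52, 53, 54} × {ι}, {53} × {ι, κ, λ}, {52, 53} × {ι, κ}, {53, 54} × {ι, κ}, {52, 53} × {ι, κ, λ}, {52, 53, 54} × {ι, κ}, {53, 54} × {ι, κ, λ}, {52, 53, 54} × {ι, κ, λ}}; |τ_{X×Y}| = 40.

Enumerate products U × V with U ∈ τ_X, V ∈ τ_Y (deduplicated):
  ∅ × ∅ = {} (∅)
  {52} × {ι} = {(52,ι)}
  {53} × {ι} = {(53,ι)}
  {52} × {ι, κ} = {(52,ι), (52,κ)}
  {52, 53} × {ι} = {(52,ι), (53,ι)}
  {53} × {ι, κ} = {(53,ι), (53,κ)}
  {53, 54} × {ι} = {(53,ι), (54,ι)}
  {52} × {ι, κ, λ} = {(52,ι), (52,κ), (52,λ)}
  {52, 53, 54} × {ι} = {(52,ι), (53,ι), (54,ι)}
  {53} × {ι, κ, λ} = {(53,ι), (53,κ), (53,λ)}
  {52, 53} × {ι, κ} = {(52,ι), (52,κ), (53,ι), (53,κ)}
  {53, 54} × {ι, κ} = {(53,ι), (53,κ), (54,ι), (54,κ)}
  {52, 53} × {ι, κ, λ} = {(52,ι), (52,κ), (52,λ), (53,ι), (53,κ), (53,λ)}
  {52, 53, 54} × {ι, κ} = {(52,ι), (52,κ), (53,ι), (53,κ), (54,ι), (54,κ)}
  {53, 54} × {ι, κ, λ} = {(53,ι), (53,κ), (53,λ), (54,ι), (54,κ), (54,λ)}
  {52, 53, 54} × {ι, κ, λ} = {(52,ι), (52,κ), (52,λ), (53,ι), (53,κ), (53,λ), (54,ι), (54,κ), (54,λ)}
These 16 distinct sets form the basis B.
Close under arbitrary unions to get τ_{X×Y}; counting gives |τ_{X×Y}| = 40.


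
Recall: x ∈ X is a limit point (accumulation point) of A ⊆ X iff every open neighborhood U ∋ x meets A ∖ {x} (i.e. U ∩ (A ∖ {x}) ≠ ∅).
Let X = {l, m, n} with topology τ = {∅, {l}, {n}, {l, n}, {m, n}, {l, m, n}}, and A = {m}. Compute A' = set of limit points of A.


A' = ∅

For each x ∈ X, list the open sets U ∈ τ with x ∈ U, then check whether U ∩ (A ∖ {x}) ≠ ∅ for every such U.
  x = l: open {l} ∋ x has {l} ∩ (A ∖ {l}) = ∅, so x is NOT a limit point.
  x = m: open {m, n} ∋ x has {m, n} ∩ (A ∖ {m}) = ∅, so x is NOT a limit point.
  x = n: open {n} ∋ x has {n} ∩ (A ∖ {n}) = ∅, so x is NOT a limit point.
Collecting: A' = ∅.


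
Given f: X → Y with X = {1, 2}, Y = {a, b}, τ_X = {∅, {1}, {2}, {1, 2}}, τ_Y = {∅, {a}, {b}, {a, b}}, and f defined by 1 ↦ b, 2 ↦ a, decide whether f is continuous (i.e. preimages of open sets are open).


f IS continuous.

Compute f^{-1}(U) for each U ∈ τ_Y:
  U = ∅: f^{-1}(U) = ∅ ∈ τ_X ✓.
  U = {a}: f^{-1}(U) = {2} ∈ τ_X ✓.
  U = {b}: f^{-1}(U) = {1} ∈ τ_X ✓.
  U = {a, b}: f^{-1}(U) = {1, 2} ∈ τ_X ✓.
Every preimage lies in τ_X, so f IS continuous.


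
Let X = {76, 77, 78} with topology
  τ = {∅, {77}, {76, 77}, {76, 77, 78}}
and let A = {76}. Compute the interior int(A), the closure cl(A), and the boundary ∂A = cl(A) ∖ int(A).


int(A) = ∅, cl(A) = {76, 78}, ∂A = {76, 78}.

Closed sets in (X, τ) are complements of opens:
  closed(X, τ) = {∅, {78}, {76, 78}, {76, 77, 78}}.
int(A) = ⋃ {U ∈ τ : U ⊆ A}. Opens contained in A: ∅.
Taking the union of these: int(A) = ∅.
cl(A) = ⋂ {C closed : A ⊆ C}. Closed sets containing A: {76, 78}, {76, 77, 78}.
Intersecting these: cl(A) = {76, 78}.
∂A = cl(A) ∖ int(A) = {76, 78} ∖ ∅ = {76, 78}.


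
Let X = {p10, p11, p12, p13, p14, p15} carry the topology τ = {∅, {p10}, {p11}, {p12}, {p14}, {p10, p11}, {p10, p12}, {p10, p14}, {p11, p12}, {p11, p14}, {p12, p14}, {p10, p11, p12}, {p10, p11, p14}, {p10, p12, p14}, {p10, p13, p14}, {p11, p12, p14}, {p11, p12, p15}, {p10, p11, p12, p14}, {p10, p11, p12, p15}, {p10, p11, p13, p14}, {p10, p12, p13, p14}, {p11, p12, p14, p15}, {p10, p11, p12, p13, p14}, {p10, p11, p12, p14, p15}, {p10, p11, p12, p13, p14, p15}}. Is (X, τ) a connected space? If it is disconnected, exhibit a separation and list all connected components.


(X, τ) is disconnected; components = [{p10, p13, p14}, {p11, p12, p15}].

Find clopen sets (U ∈ τ with X ∖ U ∈ τ):
  U = ∅, X ∖ U = {p10, p11, p12, p13, p14, p15} — both open, so U is clopen.
  U = {p10, p13, p14}, X ∖ U = {p11, p12, p15} — both open, so U is clopen.
  U = {p11, p12, p15}, X ∖ U = {p10, p13, p14} — both open, so U is clopen.
  U = {p10, p11, p12, p13, p14, p15}, X ∖ U = ∅ — both open, so U is clopen.
Nontrivial clopen(s) exist: e.g. {p11, p12, p15}. So (X, τ) is disconnected.
Compute connected components by grouping points that agree on all clopens:
  component: {p10, p13, p14}
  component: {p11, p12, p15}


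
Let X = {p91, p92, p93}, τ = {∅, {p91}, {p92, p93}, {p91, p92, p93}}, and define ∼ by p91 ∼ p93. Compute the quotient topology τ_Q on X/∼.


X/∼ = {[p91=p93], [p92]}; |τ_Q| = 2.

Equivalence classes: [p91=p93], [p92].
Quotient map π: X → X/∼ sends p91 ↦ [p91=p93], p92 ↦ [p92], p93 ↦ [p91=p93].
For each subset V ⊆ X/∼, compute π^{-1}(V) ⊆ X and check whether π^{-1}(V) ∈ τ. V is open in τ_Q iff π^{-1}(V) ∈ τ.
  V = {}: π^{-1}(V) = ∅ ∈ τ ✓.
  V = {[p91=p93]}: π^{-1}(V) = {p91, p93} ∉ τ ✗.
  V = {[p92]}: π^{-1}(V) = {p92} ∉ τ ✗.
  V = {[p91=p93], [p92]}: π^{-1}(V) = {p91, p92, p93} ∈ τ ✓.
Open sets in the quotient: τ_Q = {{}, {[p91=p93], [p92]}} (2 elements).


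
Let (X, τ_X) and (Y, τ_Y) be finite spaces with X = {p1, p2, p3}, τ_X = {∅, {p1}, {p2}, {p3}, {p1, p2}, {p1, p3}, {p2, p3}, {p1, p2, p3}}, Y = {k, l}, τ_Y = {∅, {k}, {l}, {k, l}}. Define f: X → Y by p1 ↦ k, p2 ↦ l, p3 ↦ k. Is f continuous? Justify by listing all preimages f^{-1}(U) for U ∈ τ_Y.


f IS continuous.

Compute f^{-1}(U) for each U ∈ τ_Y:
  U = ∅: f^{-1}(U) = ∅ ∈ τ_X ✓.
  U = {k}: f^{-1}(U) = {p1, p3} ∈ τ_X ✓.
  U = {l}: f^{-1}(U) = {p2} ∈ τ_X ✓.
  U = {k, l}: f^{-1}(U) = {p1, p2, p3} ∈ τ_X ✓.
Every preimage lies in τ_X, so f IS continuous.


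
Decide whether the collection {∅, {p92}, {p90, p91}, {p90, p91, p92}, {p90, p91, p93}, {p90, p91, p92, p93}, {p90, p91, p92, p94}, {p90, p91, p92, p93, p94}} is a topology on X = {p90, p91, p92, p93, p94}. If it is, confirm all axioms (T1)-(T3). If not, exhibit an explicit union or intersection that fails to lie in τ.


τ IS a topology on X.

Axiom (T1): ∅ ∈ τ? Yes; X ∈ τ? Yes.
Axiom (T2/T3): check pairwise unions and intersections of members of τ.
All pairwise intersections and unions checked — each lies in τ. Therefore τ satisfies (T1), (T2), (T3): it IS a topology on X.


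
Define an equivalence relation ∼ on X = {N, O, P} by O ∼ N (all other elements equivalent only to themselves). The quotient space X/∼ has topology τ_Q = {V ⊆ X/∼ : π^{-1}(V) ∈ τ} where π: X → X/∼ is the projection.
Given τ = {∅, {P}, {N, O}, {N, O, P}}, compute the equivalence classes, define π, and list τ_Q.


X/∼ = {[N=O], [P]}; |τ_Q| = 4.

Equivalence classes: [N=O], [P].
Quotient map π: X → X/∼ sends N ↦ [N=O], O ↦ [N=O], P ↦ [P].
For each subset V ⊆ X/∼, compute π^{-1}(V) ⊆ X and check whether π^{-1}(V) ∈ τ. V is open in τ_Q iff π^{-1}(V) ∈ τ.
  V = {}: π^{-1}(V) = ∅ ∈ τ ✓.
  V = {[N=O]}: π^{-1}(V) = {N, O} ∈ τ ✓.
  V = {[P]}: π^{-1}(V) = {P} ∈ τ ✓.
  V = {[N=O], [P]}: π^{-1}(V) = {N, O, P} ∈ τ ✓.
Open sets in the quotient: τ_Q = {{}, {[N=O]}, {[P]}, {[N=O], [P]}} (4 elements).


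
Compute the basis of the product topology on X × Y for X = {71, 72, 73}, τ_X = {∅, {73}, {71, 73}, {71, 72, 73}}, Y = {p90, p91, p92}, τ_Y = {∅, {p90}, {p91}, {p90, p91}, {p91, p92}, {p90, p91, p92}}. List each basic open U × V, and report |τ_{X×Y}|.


Basis B = {∅ × ∅, {73} × {p90}, {73} × {p91}, {71, 73} × {p90}, {71, 73} × {p91}, {73} × {p90, p91}, {73} × {p91, p92}, {71, 72, 73} × {p90}, {71, 72, 73} × {p91}, {73} × {p90, p91, p92}, {71, 73} × {p90, p91}, {71, 73} × {p91, p92}, {71, 73} × {p90, p91, p92}, {71, 72, 73} × {p90, p91}, {71, 72, 73} × {p91, p92}, {71, 72, 73} × {p90, p91, p92}}; |τ_{X×Y}| = 40.

Enumerate products U × V with U ∈ τ_X, V ∈ τ_Y (deduplicated):
  ∅ × ∅ = {} (∅)
  {73} × {p90} = {(73,p90)}
  {73} × {p91} = {(73,p91)}
  {71, 73} × {p90} = {(71,p90), (73,p90)}
  {71, 73} × {p91} = {(71,p91), (73,p91)}
  {73} × {p90, p91} = {(73,p90), (73,p91)}
  {73} × {p91, p92} = {(73,p91), (73,p92)}
  {71, 72, 73} × {p90} = {(71,p90), (72,p90), (73,p90)}
  {71, 72, 73} × {p91} = {(71,p91), (72,p91), (73,p91)}
  {73} × {p90, p91, p92} = {(73,p90), (73,p91), (73,p92)}
  {71, 73} × {p90, p91} = {(71,p90), (71,p91), (73,p90), (73,p91)}
  {71, 73} × {p91, p92} = {(71,p91), (71,p92), (73,p91), (73,p92)}
  {71, 73} × {p90, p91, p92} = {(71,p90), (71,p91), (71,p92), (73,p90), (73,p91), (73,p92)}
  {71, 72, 73} × {p90, p91} = {(71,p90), (71,p91), (72,p90), (72,p91), (73,p90), (73,p91)}
  {71, 72, 73} × {p91, p92} = {(71,p91), (71,p92), (72,p91), (72,p92), (73,p91), (73,p92)}
  {71, 72, 73} × {p90, p91, p92} = {(71,p90), (71,p91), (71,p92), (72,p90), (72,p91), (72,p92), (73,p90), (73,p91), (73,p92)}
These 16 distinct sets form the basis B.
Close under arbitrary unions to get τ_{X×Y}; counting gives |τ_{X×Y}| = 40.


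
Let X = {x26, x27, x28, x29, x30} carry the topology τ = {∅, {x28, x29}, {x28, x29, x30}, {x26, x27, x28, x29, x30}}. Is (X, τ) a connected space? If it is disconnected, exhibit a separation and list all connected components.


(X, τ) is connected.

Find clopen sets (U ∈ τ with X ∖ U ∈ τ):
  U = ∅, X ∖ U = {x26, x27, x28, x29, x30} — both open, so U is clopen.
  U = {x26, x27, x28, x29, x30}, X ∖ U = ∅ — both open, so U is clopen.
Only trivial clopens (∅ and X) exist, so (X, τ) is connected.
Compute connected components by grouping points that agree on all clopens:
  component: {x26, x27, x28, x29, x30}


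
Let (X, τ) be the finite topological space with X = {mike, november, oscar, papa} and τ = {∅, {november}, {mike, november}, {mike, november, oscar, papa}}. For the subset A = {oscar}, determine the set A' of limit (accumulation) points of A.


A' = {papa}

For each x ∈ X, list the open sets U ∈ τ with x ∈ U, then check whether U ∩ (A ∖ {x}) ≠ ∅ for every such U.
  x = mike: open {mike, november} ∋ x has {mike, november} ∩ (A ∖ {mike}) = ∅, so x is NOT a limit point.
  x = november: open {november} ∋ x has {november} ∩ (A ∖ {november}) = ∅, so x is NOT a limit point.
  x = oscar: open {mike, november, oscar, papa} ∋ x has {mike, november, oscar, papa} ∩ (A ∖ {oscar}) = ∅, so x is NOT a limit point.
  x = papa: opens ∋ x are {mike, november, oscar, papa}; each meets A ∖ {papa}, so x IS a limit point.
Collecting: A' = {papa}.


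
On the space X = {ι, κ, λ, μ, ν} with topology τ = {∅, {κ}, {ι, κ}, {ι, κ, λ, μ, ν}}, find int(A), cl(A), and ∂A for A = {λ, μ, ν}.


int(A) = ∅, cl(A) = {λ, μ, ν}, ∂A = {λ, μ, ν}.

Closed sets in (X, τ) are complements of opens:
  closed(X, τ) = {∅, {λ, μ, ν}, {ι, λ, μ, ν}, {ι, κ, λ, μ, ν}}.
int(A) = ⋃ {U ∈ τ : U ⊆ A}. Opens contained in A: ∅.
Taking the union of these: int(A) = ∅.
cl(A) = ⋂ {C closed : A ⊆ C}. Closed sets containing A: {λ, μ, ν}, {ι, λ, μ, ν}, {ι, κ, λ, μ, ν}.
Intersecting these: cl(A) = {λ, μ, ν}.
∂A = cl(A) ∖ int(A) = {λ, μ, ν} ∖ ∅ = {λ, μ, ν}.


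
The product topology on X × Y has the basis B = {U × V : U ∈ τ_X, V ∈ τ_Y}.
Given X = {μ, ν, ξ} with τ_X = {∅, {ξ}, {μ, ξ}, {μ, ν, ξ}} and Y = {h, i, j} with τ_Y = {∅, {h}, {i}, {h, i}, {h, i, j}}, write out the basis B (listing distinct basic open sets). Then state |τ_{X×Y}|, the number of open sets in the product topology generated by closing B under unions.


Basis B = {∅ × ∅, {ξ} × {h}, {ξ} × {i}, {μ, ξ} × {h}, {μ, ξ} × {i}, {ξ} × {h, i}, {μ, ν, ξ} × {h}, {μ, ν, ξ} × {i}, {ξ} × {h, i, j}, {μ, ξ} × {h, i}, {μ, ξ} × {h, i, j}, {μ, ν, ξ} × {h, i}, {μ, ν, ξ} × {h, i, j}}; |τ_{X×Y}| = 30.

Enumerate products U × V with U ∈ τ_X, V ∈ τ_Y (deduplicated):
  ∅ × ∅ = {} (∅)
  {ξ} × {h} = {(ξ,h)}
  {ξ} × {i} = {(ξ,i)}
  {μ, ξ} × {h} = {(μ,h), (ξ,h)}
  {μ, ξ} × {i} = {(μ,i), (ξ,i)}
  {ξ} × {h, i} = {(ξ,h), (ξ,i)}
  {μ, ν, ξ} × {h} = {(μ,h), (ν,h), (ξ,h)}
  {μ, ν, ξ} × {i} = {(μ,i), (ν,i), (ξ,i)}
  {ξ} × {h, i, j} = {(ξ,h), (ξ,i), (ξ,j)}
  {μ, ξ} × {h, i} = {(μ,h), (μ,i), (ξ,h), (ξ,i)}
  {μ, ξ} × {h, i, j} = {(μ,h), (μ,i), (μ,j), (ξ,h), (ξ,i), (ξ,j)}
  {μ, ν, ξ} × {h, i} = {(μ,h), (μ,i), (ν,h), (ν,i), (ξ,h), (ξ,i)}
  {μ, ν, ξ} × {h, i, j} = {(μ,h), (μ,i), (μ,j), (ν,h), (ν,i), (ν,j), (ξ,h), (ξ,i), (ξ,j)}
These 13 distinct sets form the basis B.
Close under arbitrary unions to get τ_{X×Y}; counting gives |τ_{X×Y}| = 30.


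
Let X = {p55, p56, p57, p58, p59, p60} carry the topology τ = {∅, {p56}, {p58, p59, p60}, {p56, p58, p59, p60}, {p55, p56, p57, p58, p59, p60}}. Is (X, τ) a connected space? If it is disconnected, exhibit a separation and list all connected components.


(X, τ) is connected.

Find clopen sets (U ∈ τ with X ∖ U ∈ τ):
  U = ∅, X ∖ U = {p55, p56, p57, p58, p59, p60} — both open, so U is clopen.
  U = {p55, p56, p57, p58, p59, p60}, X ∖ U = ∅ — both open, so U is clopen.
Only trivial clopens (∅ and X) exist, so (X, τ) is connected.
Compute connected components by grouping points that agree on all clopens:
  component: {p55, p56, p57, p58, p59, p60}


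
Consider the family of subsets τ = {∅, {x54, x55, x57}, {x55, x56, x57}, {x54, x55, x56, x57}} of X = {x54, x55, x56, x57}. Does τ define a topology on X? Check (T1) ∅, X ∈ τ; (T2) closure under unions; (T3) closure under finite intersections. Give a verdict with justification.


τ is NOT a topology on X.

Axiom (T1): ∅ ∈ τ? Yes; X ∈ τ? Yes.
Axiom (T2/T3): check pairwise unions and intersections of members of τ.
Counterexample for (T3): {x54, x55, x57} ∩ {x55, x56, x57} = {x55, x57} ∉ τ. Therefore τ is NOT a topology.


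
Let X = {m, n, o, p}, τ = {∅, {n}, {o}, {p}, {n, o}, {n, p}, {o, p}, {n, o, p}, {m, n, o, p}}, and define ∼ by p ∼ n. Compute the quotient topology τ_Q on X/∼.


X/∼ = {[m], [n=p], [o]}; |τ_Q| = 5.

Equivalence classes: [m], [n=p], [o].
Quotient map π: X → X/∼ sends m ↦ [m], n ↦ [n=p], o ↦ [o], p ↦ [n=p].
For each subset V ⊆ X/∼, compute π^{-1}(V) ⊆ X and check whether π^{-1}(V) ∈ τ. V is open in τ_Q iff π^{-1}(V) ∈ τ.
  V = {}: π^{-1}(V) = ∅ ∈ τ ✓.
  V = {[m]}: π^{-1}(V) = {m} ∉ τ ✗.
  V = {[n=p]}: π^{-1}(V) = {n, p} ∈ τ ✓.
  V = {[m], [n=p]}: π^{-1}(V) = {m, n, p} ∉ τ ✗.
  V = {[o]}: π^{-1}(V) = {o} ∈ τ ✓.
  V = {[m], [o]}: π^{-1}(V) = {m, o} ∉ τ ✗.
  V = {[n=p], [o]}: π^{-1}(V) = {n, o, p} ∈ τ ✓.
  V = {[m], [n=p], [o]}: π^{-1}(V) = {m, n, o, p} ∈ τ ✓.
Open sets in the quotient: τ_Q = {{}, {[n=p]}, {[o]}, {[n=p], [o]}, {[m], [n=p], [o]}} (5 elements).


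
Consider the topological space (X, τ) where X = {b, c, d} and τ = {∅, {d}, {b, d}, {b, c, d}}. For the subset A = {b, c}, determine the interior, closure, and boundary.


int(A) = ∅, cl(A) = {b, c}, ∂A = {b, c}.

Closed sets in (X, τ) are complements of opens:
  closed(X, τ) = {∅, {c}, {b, c}, {b, c, d}}.
int(A) = ⋃ {U ∈ τ : U ⊆ A}. Opens contained in A: ∅.
Taking the union of these: int(A) = ∅.
cl(A) = ⋂ {C closed : A ⊆ C}. Closed sets containing A: {b, c}, {b, c, d}.
Intersecting these: cl(A) = {b, c}.
∂A = cl(A) ∖ int(A) = {b, c} ∖ ∅ = {b, c}.


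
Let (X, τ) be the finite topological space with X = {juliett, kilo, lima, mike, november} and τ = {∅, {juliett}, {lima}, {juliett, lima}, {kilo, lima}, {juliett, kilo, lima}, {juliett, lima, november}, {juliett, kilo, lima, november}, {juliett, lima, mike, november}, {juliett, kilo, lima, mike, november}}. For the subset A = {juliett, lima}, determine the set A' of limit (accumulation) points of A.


A' = {kilo, mike, november}

For each x ∈ X, list the open sets U ∈ τ with x ∈ U, then check whether U ∩ (A ∖ {x}) ≠ ∅ for every such U.
  x = juliett: open {juliett} ∋ x has {juliett} ∩ (A ∖ {juliett}) = ∅, so x is NOT a limit point.
  x = kilo: opens ∋ x are {kilo, lima}, {juliett, kilo, lima}, {juliett, kilo, lima, november}, {juliett, kilo, lima, mike, november}; each meets A ∖ {kilo}, so x IS a limit point.
  x = lima: open {lima} ∋ x has {lima} ∩ (A ∖ {lima}) = ∅, so x is NOT a limit point.
  x = mike: opens ∋ x are {juliett, lima, mike, november}, {juliett, kilo, lima, mike, november}; each meets A ∖ {mike}, so x IS a limit point.
  x = november: opens ∋ x are {juliett, lima, november}, {juliett, kilo, lima, november}, {juliett, lima, mike, november}, {juliett, kilo, lima, mike, november}; each meets A ∖ {november}, so x IS a limit point.
Collecting: A' = {kilo, mike, november}.


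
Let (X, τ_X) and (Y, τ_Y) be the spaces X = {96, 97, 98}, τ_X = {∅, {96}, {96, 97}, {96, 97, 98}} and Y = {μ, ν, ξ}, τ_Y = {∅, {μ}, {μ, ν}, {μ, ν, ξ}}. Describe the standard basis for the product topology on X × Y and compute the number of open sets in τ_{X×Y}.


Basis B = {∅ × ∅, {96} × {μ}, {96} × {μ, ν}, {96, 97} × {μ}, {96} × {μ, ν, ξ}, {96, 97, 98} × {μ}, {96, 97} × {μ, ν}, {96, 97} × {μ, ν, ξ}, {96, 97, 98} × {μ, ν}, {96, 97, 98} × {μ, ν, ξ}}; |τ_{X×Y}| = 20.

Enumerate products U × V with U ∈ τ_X, V ∈ τ_Y (deduplicated):
  ∅ × ∅ = {} (∅)
  {96} × {μ} = {(96,μ)}
  {96} × {μ, ν} = {(96,μ), (96,ν)}
  {96, 97} × {μ} = {(96,μ), (97,μ)}
  {96} × {μ, ν, ξ} = {(96,μ), (96,ν), (96,ξ)}
  {96, 97, 98} × {μ} = {(96,μ), (97,μ), (98,μ)}
  {96, 97} × {μ, ν} = {(96,μ), (96,ν), (97,μ), (97,ν)}
  {96, 97} × {μ, ν, ξ} = {(96,μ), (96,ν), (96,ξ), (97,μ), (97,ν), (97,ξ)}
  {96, 97, 98} × {μ, ν} = {(96,μ), (96,ν), (97,μ), (97,ν), (98,μ), (98,ν)}
  {96, 97, 98} × {μ, ν, ξ} = {(96,μ), (96,ν), (96,ξ), (97,μ), (97,ν), (97,ξ), (98,μ), (98,ν), (98,ξ)}
These 10 distinct sets form the basis B.
Close under arbitrary unions to get τ_{X×Y}; counting gives |τ_{X×Y}| = 20.


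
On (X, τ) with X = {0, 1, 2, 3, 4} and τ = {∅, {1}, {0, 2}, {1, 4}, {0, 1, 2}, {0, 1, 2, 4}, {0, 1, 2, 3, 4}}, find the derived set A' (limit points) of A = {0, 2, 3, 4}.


A' = {0, 2, 3}

For each x ∈ X, list the open sets U ∈ τ with x ∈ U, then check whether U ∩ (A ∖ {x}) ≠ ∅ for every such U.
  x = 0: opens ∋ x are {0, 2}, {0, 1, 2}, {0, 1, 2, 4}, {0, 1, 2, 3, 4}; each meets A ∖ {0}, so x IS a limit point.
  x = 1: open {1} ∋ x has {1} ∩ (A ∖ {1}) = ∅, so x is NOT a limit point.
  x = 2: opens ∋ x are {0, 2}, {0, 1, 2}, {0, 1, 2, 4}, {0, 1, 2, 3, 4}; each meets A ∖ {2}, so x IS a limit point.
  x = 3: opens ∋ x are {0, 1, 2, 3, 4}; each meets A ∖ {3}, so x IS a limit point.
  x = 4: open {1, 4} ∋ x has {1, 4} ∩ (A ∖ {4}) = ∅, so x is NOT a limit point.
Collecting: A' = {0, 2, 3}.


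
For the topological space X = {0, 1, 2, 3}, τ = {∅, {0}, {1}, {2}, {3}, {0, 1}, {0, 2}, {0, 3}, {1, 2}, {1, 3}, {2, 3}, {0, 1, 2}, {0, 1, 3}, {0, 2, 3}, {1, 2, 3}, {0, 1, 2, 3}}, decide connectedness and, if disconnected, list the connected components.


(X, τ) is disconnected; components = [{0}, {1}, {2}, {3}].

Find clopen sets (U ∈ τ with X ∖ U ∈ τ):
  U = ∅, X ∖ U = {0, 1, 2, 3} — both open, so U is clopen.
  U = {0}, X ∖ U = {1, 2, 3} — both open, so U is clopen.
  U = {1}, X ∖ U = {0, 2, 3} — both open, so U is clopen.
  U = {2}, X ∖ U = {0, 1, 3} — both open, so U is clopen.
  U = {3}, X ∖ U = {0, 1, 2} — both open, so U is clopen.
  U = {0, 1}, X ∖ U = {2, 3} — both open, so U is clopen.
  U = {0, 2}, X ∖ U = {1, 3} — both open, so U is clopen.
  U = {0, 3}, X ∖ U = {1, 2} — both open, so U is clopen.
  U = {1, 2}, X ∖ U = {0, 3} — both open, so U is clopen.
  U = {1, 3}, X ∖ U = {0, 2} — both open, so U is clopen.
  U = {2, 3}, X ∖ U = {0, 1} — both open, so U is clopen.
  U = {0, 1, 2}, X ∖ U = {3} — both open, so U is clopen.
  U = {0, 1, 3}, X ∖ U = {2} — both open, so U is clopen.
  U = {0, 2, 3}, X ∖ U = {1} — both open, so U is clopen.
  U = {1, 2, 3}, X ∖ U = {0} — both open, so U is clopen.
  U = {0, 1, 2, 3}, X ∖ U = ∅ — both open, so U is clopen.
Nontrivial clopen(s) exist: e.g. {2}. So (X, τ) is disconnected.
Compute connected components by grouping points that agree on all clopens:
  component: {0}
  component: {1}
  component: {2}
  component: {3}


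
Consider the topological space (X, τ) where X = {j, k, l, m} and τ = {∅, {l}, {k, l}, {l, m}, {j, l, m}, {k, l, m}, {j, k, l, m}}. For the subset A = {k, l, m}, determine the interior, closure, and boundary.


int(A) = {k, l, m}, cl(A) = {j, k, l, m}, ∂A = {j}.

Closed sets in (X, τ) are complements of opens:
  closed(X, τ) = {∅, {j}, {k}, {j, k}, {j, m}, {j, k, m}, {j, k, l, m}}.
int(A) = ⋃ {U ∈ τ : U ⊆ A}. Opens contained in A: ∅, {l}, {k, l}, {l, m}, {k, l, m}.
Taking the union of these: int(A) = {k, l, m}.
cl(A) = ⋂ {C closed : A ⊆ C}. Closed sets containing A: {j, k, l, m}.
Intersecting these: cl(A) = {j, k, l, m}.
∂A = cl(A) ∖ int(A) = {j, k, l, m} ∖ {k, l, m} = {j}.


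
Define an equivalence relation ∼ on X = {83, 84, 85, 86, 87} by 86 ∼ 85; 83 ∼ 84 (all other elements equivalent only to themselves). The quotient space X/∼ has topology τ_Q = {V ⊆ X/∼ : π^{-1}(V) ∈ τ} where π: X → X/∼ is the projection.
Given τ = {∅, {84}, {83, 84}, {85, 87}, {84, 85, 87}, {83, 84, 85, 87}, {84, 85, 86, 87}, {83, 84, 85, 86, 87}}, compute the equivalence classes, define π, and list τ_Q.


X/∼ = {[83=84], [85=86], [87]}; |τ_Q| = 3.

Equivalence classes: [83=84], [85=86], [87].
Quotient map π: X → X/∼ sends 83 ↦ [83=84], 84 ↦ [83=84], 85 ↦ [85=86], 86 ↦ [85=86], 87 ↦ [87].
For each subset V ⊆ X/∼, compute π^{-1}(V) ⊆ X and check whether π^{-1}(V) ∈ τ. V is open in τ_Q iff π^{-1}(V) ∈ τ.
  V = {}: π^{-1}(V) = ∅ ∈ τ ✓.
  V = {[83=84]}: π^{-1}(V) = {83, 84} ∈ τ ✓.
  V = {[85=86]}: π^{-1}(V) = {85, 86} ∉ τ ✗.
  V = {[83=84], [85=86]}: π^{-1}(V) = {83, 84, 85, 86} ∉ τ ✗.
  V = {[87]}: π^{-1}(V) = {87} ∉ τ ✗.
  V = {[83=84], [87]}: π^{-1}(V) = {83, 84, 87} ∉ τ ✗.
  V = {[85=86], [87]}: π^{-1}(V) = {85, 86, 87} ∉ τ ✗.
  V = {[83=84], [85=86], [87]}: π^{-1}(V) = {83, 84, 85, 86, 87} ∈ τ ✓.
Open sets in the quotient: τ_Q = {{}, {[83=84]}, {[83=84], [85=86], [87]}} (3 elements).


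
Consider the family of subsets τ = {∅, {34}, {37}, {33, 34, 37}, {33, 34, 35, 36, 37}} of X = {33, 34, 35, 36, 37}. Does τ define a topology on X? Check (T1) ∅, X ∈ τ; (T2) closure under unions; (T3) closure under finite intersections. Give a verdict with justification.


τ is NOT a topology on X.

Axiom (T1): ∅ ∈ τ? Yes; X ∈ τ? Yes.
Axiom (T2/T3): check pairwise unions and intersections of members of τ.
Counterexample for (T2): {34} ∪ {37} = {34, 37} ∉ τ. Therefore τ is NOT a topology.


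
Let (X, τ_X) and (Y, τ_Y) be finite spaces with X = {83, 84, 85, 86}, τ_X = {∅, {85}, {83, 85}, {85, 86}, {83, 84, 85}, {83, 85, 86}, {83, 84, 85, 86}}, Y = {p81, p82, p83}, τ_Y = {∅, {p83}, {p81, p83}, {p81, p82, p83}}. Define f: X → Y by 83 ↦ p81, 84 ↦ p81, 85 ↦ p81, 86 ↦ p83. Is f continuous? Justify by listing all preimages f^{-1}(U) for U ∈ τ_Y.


f is NOT continuous.

Compute f^{-1}(U) for each U ∈ τ_Y:
  U = ∅: f^{-1}(U) = ∅ ∈ τ_X ✓.
  U = {p83}: f^{-1}(U) = {86} ∉ τ_X ✗.
  U = {p81, p83}: f^{-1}(U) = {83, 84, 85, 86} ∈ τ_X ✓.
  U = {p81, p82, p83}: f^{-1}(U) = {83, 84, 85, 86} ∈ τ_X ✓.
Found U = {p83} with f^{-1}(U) = {86} not in τ_X. Therefore f is NOT continuous.


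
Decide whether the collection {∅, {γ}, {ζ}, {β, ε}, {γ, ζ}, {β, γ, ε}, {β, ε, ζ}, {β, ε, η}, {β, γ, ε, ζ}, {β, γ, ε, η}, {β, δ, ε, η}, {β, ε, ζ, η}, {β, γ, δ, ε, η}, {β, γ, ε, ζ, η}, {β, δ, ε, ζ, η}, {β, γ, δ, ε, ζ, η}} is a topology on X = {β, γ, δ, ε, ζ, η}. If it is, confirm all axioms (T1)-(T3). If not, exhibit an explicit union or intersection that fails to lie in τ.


τ IS a topology on X.

Axiom (T1): ∅ ∈ τ? Yes; X ∈ τ? Yes.
Axiom (T2/T3): check pairwise unions and intersections of members of τ.
All pairwise intersections and unions checked — each lies in τ. Therefore τ satisfies (T1), (T2), (T3): it IS a topology on X.


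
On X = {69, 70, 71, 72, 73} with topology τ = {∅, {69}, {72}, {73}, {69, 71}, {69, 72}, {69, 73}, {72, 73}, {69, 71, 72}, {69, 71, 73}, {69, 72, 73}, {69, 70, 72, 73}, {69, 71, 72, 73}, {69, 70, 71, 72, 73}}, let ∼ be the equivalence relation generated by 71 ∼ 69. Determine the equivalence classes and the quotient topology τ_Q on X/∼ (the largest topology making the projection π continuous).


X/∼ = {[69=71], [70], [72], [73]}; |τ_Q| = 9.

Equivalence classes: [69=71], [70], [72], [73].
Quotient map π: X → X/∼ sends 69 ↦ [69=71], 70 ↦ [70], 71 ↦ [69=71], 72 ↦ [72], 73 ↦ [73].
For each subset V ⊆ X/∼, compute π^{-1}(V) ⊆ X and check whether π^{-1}(V) ∈ τ. V is open in τ_Q iff π^{-1}(V) ∈ τ.
  V = {}: π^{-1}(V) = ∅ ∈ τ ✓.
  V = {[69=71]}: π^{-1}(V) = {69, 71} ∈ τ ✓.
  V = {[70]}: π^{-1}(V) = {70} ∉ τ ✗.
  V = {[69=71], [70]}: π^{-1}(V) = {69, 70, 71} ∉ τ ✗.
  V = {[72]}: π^{-1}(V) = {72} ∈ τ ✓.
  V = {[69=71], [72]}: π^{-1}(V) = {69, 71, 72} ∈ τ ✓.
  V = {[70], [72]}: π^{-1}(V) = {70, 72} ∉ τ ✗.
  V = {[69=71], [70], [72]}: π^{-1}(V) = {69, 70, 71, 72} ∉ τ ✗.
  V = {[73]}: π^{-1}(V) = {73} ∈ τ ✓.
  V = {[69=71], [73]}: π^{-1}(V) = {69, 71, 73} ∈ τ ✓.
  V = {[70], [73]}: π^{-1}(V) = {70, 73} ∉ τ ✗.
  V = {[69=71], [70], [73]}: π^{-1}(V) = {69, 70, 71, 73} ∉ τ ✗.
  V = {[72], [73]}: π^{-1}(V) = {72, 73} ∈ τ ✓.
  V = {[69=71], [72], [73]}: π^{-1}(V) = {69, 71, 72, 73} ∈ τ ✓.
  V = {[70], [72], [73]}: π^{-1}(V) = {70, 72, 73} ∉ τ ✗.
  V = {[69=71], [70], [72], [73]}: π^{-1}(V) = {69, 70, 71, 72, 73} ∈ τ ✓.
Open sets in the quotient: τ_Q = {{}, {[69=71]}, {[72]}, {[69=71], [72]}, {[73]}, {[69=71], [73]}, {[72], [73]}, {[69=71], [72], [73]}, {[69=71], [70], [72], [73]}} (9 elements).
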